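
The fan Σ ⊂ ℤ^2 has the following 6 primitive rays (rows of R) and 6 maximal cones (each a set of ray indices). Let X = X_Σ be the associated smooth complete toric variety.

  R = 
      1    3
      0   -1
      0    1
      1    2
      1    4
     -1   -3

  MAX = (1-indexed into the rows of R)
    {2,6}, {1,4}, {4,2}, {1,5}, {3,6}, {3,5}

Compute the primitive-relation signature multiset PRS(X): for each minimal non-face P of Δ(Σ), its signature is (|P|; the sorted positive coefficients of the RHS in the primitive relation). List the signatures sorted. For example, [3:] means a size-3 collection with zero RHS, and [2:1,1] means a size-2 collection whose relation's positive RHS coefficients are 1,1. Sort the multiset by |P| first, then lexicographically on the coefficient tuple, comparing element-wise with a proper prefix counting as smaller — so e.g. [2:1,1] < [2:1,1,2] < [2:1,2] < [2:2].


|primitive collections| = 9. Relations:

  P={1,6}:  v_{1} + v_{6} = 0  ⇒ sig = [2:]
  P={2,3}:  v_{2} + v_{3} = 0  ⇒ sig = [2:]
  P={1,2}:  v_{1} + v_{2} = v_{4}  ⇒ sig = [2:1]
  P={1,3}:  v_{1} + v_{3} = v_{5}  ⇒ sig = [2:1]
  P={2,5}:  v_{2} + v_{5} = v_{1}  ⇒ sig = [2:1]
  P={3,4}:  v_{3} + v_{4} = v_{1}  ⇒ sig = [2:1]
  P={4,6}:  v_{4} + v_{6} = v_{2}  ⇒ sig = [2:1]
  P={5,6}:  v_{5} + v_{6} = v_{3}  ⇒ sig = [2:1]
  P={4,5}:  v_{4} + v_{5} = 2·v_{1}  ⇒ sig = [2:2]

so the primitive-relation signature multiset is
[[2:], [2:], [2:1], [2:1], [2:1], [2:1], [2:1], [2:1], [2:2]]


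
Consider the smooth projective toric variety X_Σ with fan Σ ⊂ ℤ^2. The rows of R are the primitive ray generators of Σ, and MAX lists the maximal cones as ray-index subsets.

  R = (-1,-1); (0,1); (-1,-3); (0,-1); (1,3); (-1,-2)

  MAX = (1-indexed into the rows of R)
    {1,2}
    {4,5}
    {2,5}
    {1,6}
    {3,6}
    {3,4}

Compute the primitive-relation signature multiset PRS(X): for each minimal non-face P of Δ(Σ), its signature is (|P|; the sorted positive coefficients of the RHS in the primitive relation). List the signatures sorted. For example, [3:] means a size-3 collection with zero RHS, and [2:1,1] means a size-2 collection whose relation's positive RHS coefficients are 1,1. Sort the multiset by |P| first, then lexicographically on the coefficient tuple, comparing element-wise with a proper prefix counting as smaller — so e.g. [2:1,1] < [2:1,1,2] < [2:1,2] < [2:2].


9 collections generate NE(X_Σ); each relation:

  P={2,4}:  v_{2} + v_{4} = 0  ⟹  sig = [2:]
  P={3,5}:  v_{3} + v_{5} = 0  ⟹  sig = [2:]
  P={1,4}:  v_{1} + v_{4} = v_{6}  ⟹  sig = [2:1]
  P={2,3}:  v_{2} + v_{3} = v_{6}  ⟹  sig = [2:1]
  P={2,6}:  v_{2} + v_{6} = v_{1}  ⟹  sig = [2:1]
  P={4,6}:  v_{4} + v_{6} = v_{3}  ⟹  sig = [2:1]
  P={5,6}:  v_{5} + v_{6} = v_{2}  ⟹  sig = [2:1]
  P={1,3}:  v_{1} + v_{3} = 2·v_{6}  ⟹  sig = [2:2]
  P={1,5}:  v_{1} + v_{5} = 2·v_{2}  ⟹  sig = [2:2]

Hence PRS(X_Σ) =
    |P|=2: 9 collections, coeffs (), (), (1), (1), (1), (1), (1), (2), (2)


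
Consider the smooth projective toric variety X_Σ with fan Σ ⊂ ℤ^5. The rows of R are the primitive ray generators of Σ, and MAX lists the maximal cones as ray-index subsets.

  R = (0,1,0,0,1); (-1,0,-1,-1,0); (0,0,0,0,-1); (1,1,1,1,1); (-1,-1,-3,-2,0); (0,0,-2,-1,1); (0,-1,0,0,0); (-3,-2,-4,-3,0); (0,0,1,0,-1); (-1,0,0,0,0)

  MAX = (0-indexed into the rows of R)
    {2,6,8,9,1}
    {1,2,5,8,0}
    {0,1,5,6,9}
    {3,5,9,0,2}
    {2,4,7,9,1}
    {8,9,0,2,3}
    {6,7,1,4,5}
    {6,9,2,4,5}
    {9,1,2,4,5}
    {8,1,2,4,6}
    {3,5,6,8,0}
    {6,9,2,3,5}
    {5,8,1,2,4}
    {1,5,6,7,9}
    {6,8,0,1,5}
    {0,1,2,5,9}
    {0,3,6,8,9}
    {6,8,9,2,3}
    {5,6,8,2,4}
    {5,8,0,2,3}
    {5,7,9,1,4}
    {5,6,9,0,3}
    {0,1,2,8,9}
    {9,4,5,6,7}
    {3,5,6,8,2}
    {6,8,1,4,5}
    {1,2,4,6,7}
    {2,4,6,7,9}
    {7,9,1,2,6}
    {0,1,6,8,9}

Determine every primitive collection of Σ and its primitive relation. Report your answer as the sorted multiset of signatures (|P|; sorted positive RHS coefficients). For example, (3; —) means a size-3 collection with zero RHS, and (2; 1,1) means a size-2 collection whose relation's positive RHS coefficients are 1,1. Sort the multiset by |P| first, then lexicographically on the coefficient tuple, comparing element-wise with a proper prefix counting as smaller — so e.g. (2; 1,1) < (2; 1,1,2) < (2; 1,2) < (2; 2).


The 12 primitive collections of Σ (r=10, n=5):

  P = {1,3}:  v_{1} + v_{3} = v_{0}  so sig = (2; 1)
  P = {3,4}:  v_{3} + v_{4} = v_{5}  so sig = (2; 1)
  P = {0,4}:  v_{0} + v_{4} = v_{1} + v_{5}  so sig = (2; 1,1)
  P = {3,7}:  v_{3} + v_{7} = v_{1} + v_{5} + v_{6} + v_{9}  so sig = (2; 1,1,1,1)
  P = {0,7}:  v_{0} + v_{7} = 2·v_{1} + v_{5} + v_{6} + v_{9}  so sig = (2; 1,1,1,2)
  P = {7,8}:  v_{7} + v_{8} = 3·v_{1} + v_{2} + 2·v_{6}  so sig = (2; 1,2,3)
  P = {0,2,6}:  v_{0} + v_{2} + v_{6} = 0  so sig = (3; —)
  P = {5,8,9}:  v_{5} + v_{8} + v_{9} = v_{1}  so sig = (3; 1)
  P = {4,8,9}:  v_{4} + v_{8} + v_{9} = 2·v_{1} + v_{2} + v_{6}  so sig = (3; 1,1,2)
  P = {2,5,7}:  v_{2} + v_{5} + v_{7} = 2·v_{4} + v_{9}  so sig = (3; 1,2)
  P = {1,2,5,6}:  v_{1} + v_{2} + v_{5} + v_{6} = v_{4}  so sig = (4; 1)
  P = {1,4,6,9}:  v_{1} + v_{4} + v_{6} + v_{9} = v_{7}  so sig = (4; 1)

so the primitive-relation signature multiset is
{ (2; 1) ×2,  (2; 1,1),  (2; 1,1,1,1),  (2; 1,1,1,2),  (2; 1,2,3),  (3; —),  (3; 1),  (3; 1,1,2),  (3; 1,2),  (4; 1) ×2 }


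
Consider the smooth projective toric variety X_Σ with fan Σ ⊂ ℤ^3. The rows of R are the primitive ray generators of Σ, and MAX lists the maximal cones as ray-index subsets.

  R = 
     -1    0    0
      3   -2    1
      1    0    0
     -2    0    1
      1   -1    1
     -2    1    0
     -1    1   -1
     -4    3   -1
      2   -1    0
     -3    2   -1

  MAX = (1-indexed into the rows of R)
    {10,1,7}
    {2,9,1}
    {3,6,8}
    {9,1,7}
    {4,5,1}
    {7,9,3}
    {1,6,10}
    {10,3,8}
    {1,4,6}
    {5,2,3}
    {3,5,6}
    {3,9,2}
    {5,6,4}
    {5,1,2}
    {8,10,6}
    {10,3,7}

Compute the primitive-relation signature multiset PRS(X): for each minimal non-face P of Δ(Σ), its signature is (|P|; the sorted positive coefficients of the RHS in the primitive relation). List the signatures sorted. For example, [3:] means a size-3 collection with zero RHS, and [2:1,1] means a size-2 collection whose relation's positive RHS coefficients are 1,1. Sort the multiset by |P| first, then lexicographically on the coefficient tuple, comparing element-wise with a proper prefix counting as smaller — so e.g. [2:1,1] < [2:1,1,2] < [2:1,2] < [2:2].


The 23 primitive collections of Σ (r=10, n=3):

  • {1,3}:  v_{1} + v_{3} = 0  ⇒ sig = [2:]
  • {2,10}:  v_{2} + v_{10} = 0  ⇒ sig = [2:]
  • {5,7}:  v_{5} + v_{7} = 0  ⇒ sig = [2:]
  • {6,9}:  v_{6} + v_{9} = 0  ⇒ sig = [2:]
  • {2,6}:  v_{2} + v_{6} = v_{5}  ⇒ sig = [2:1]
  • {2,7}:  v_{2} + v_{7} = v_{9}  ⇒ sig = [2:1]
  • {5,9}:  v_{5} + v_{9} = v_{2}  ⇒ sig = [2:1]
  • {5,10}:  v_{5} + v_{10} = v_{6}  ⇒ sig = [2:1]
  • {6,7}:  v_{6} + v_{7} = v_{10}  ⇒ sig = [2:1]
  • {9,10}:  v_{9} + v_{10} = v_{7}  ⇒ sig = [2:1]
  • {1,8}:  v_{1} + v_{8} = v_{6} + v_{10}  ⇒ sig = [2:1,1]
  • {2,8}:  v_{2} + v_{8} = v_{3} + v_{6}  ⇒ sig = [2:1,1]
  • {3,4}:  v_{3} + v_{4} = v_{5} + v_{6}  ⇒ sig = [2:1,1]
  • {4,7}:  v_{4} + v_{7} = v_{1} + v_{6}  ⇒ sig = [2:1,1]
  • {4,9}:  v_{4} + v_{9} = v_{1} + v_{5}  ⇒ sig = [2:1,1]
  • {8,9}:  v_{8} + v_{9} = v_{3} + v_{10}  ⇒ sig = [2:1,1]
  • {2,4}:  v_{2} + v_{4} = v_{1} + 2·v_{5}  ⇒ sig = [2:1,2]
  • {4,10}:  v_{4} + v_{10} = v_{1} + 2·v_{6}  ⇒ sig = [2:1,2]
  • {5,8}:  v_{5} + v_{8} = v_{3} + 2·v_{6}  ⇒ sig = [2:1,2]
  • {7,8}:  v_{7} + v_{8} = v_{3} + 2·v_{10}  ⇒ sig = [2:1,2]
  • {4,8}:  v_{4} + v_{8} = 3·v_{6}  ⇒ sig = [2:3]
  • {1,5,6}:  v_{1} + v_{5} + v_{6} = v_{4}  ⇒ sig = [3:1]
  • {3,6,10}:  v_{3} + v_{6} + v_{10} = v_{8}  ⇒ sig = [3:1]

Hence PRS(X_Σ) =
{ [2:] ×4,  [2:1] ×6,  [2:1,1] ×6,  [2:1,2] ×4,  [2:3],  [3:1] ×2 }


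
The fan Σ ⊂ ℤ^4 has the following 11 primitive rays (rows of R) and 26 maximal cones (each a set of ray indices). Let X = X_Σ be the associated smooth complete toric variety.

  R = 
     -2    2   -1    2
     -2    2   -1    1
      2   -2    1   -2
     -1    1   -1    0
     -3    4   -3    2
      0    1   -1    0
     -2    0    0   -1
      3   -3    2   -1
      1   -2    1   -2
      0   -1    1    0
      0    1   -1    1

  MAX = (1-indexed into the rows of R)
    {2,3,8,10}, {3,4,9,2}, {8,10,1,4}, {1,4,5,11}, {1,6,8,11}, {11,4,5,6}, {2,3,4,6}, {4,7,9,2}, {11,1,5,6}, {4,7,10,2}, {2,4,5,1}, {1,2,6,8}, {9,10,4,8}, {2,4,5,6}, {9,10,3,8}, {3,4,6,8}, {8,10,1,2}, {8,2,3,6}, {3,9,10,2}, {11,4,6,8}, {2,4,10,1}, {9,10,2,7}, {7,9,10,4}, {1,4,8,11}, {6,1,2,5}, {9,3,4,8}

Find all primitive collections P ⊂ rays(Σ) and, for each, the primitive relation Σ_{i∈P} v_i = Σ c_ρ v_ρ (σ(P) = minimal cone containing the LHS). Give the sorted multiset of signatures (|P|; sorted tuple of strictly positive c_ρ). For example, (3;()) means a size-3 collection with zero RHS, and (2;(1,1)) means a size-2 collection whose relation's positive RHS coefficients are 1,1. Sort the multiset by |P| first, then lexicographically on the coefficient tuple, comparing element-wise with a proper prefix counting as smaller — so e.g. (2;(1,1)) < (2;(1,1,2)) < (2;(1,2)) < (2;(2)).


Minimal non-faces — 23 found among 11 rays, 26 max cones:

  P={1,3}:  v_{1} + v_{3} = 0 — sig = (2;())
  P={6,10}:  v_{6} + v_{10} = 0 — sig = (2;())
  P={5,8}:  v_{5} + v_{8} = v_{11} — sig = (2;(1))
  P={1,9}:  v_{1} + v_{9} = v_{4} + v_{10} — sig = (2;(1,1))
  P={2,11}:  v_{2} + v_{11} = v_{1} + v_{6} — sig = (2;(1,1))
  P={3,5}:  v_{3} + v_{5} = v_{4} + v_{6} — sig = (2;(1,1))
  P={5,10}:  v_{5} + v_{10} = v_{1} + v_{4} — sig = (2;(1,1))
  P={6,9}:  v_{6} + v_{9} = v_{3} + v_{4} — sig = (2;(1,1))
  P={7,8}:  v_{7} + v_{8} = v_{9} + v_{10} — sig = (2;(1,1))
  P={3,11}:  v_{3} + v_{11} = v_{4} + v_{6} + v_{8} — sig = (2;(1,1,1))
  P={6,7}:  v_{6} + v_{7} = v_{2} + v_{4} + v_{9} — sig = (2;(1,1,1))
  P={10,11}:  v_{10} + v_{11} = v_{1} + v_{4} + v_{8} — sig = (2;(1,1,1))
  P={5,7}:  v_{5} + v_{7} = v_{2} + 3·v_{4} + v_{10} — sig = (2;(1,1,3))
  P={3,7}:  v_{3} + v_{7} = v_{2} + 2·v_{9} — sig = (2;(1,2))
  P={7,11}:  v_{7} + v_{11} = 2·v_{4} + v_{10} — sig = (2;(1,2))
  P={9,11}:  v_{9} + v_{11} = 2·v_{4} + v_{8} — sig = (2;(1,2))
  P={1,7}:  v_{1} + v_{7} = v_{2} + 2·v_{4} + 2·v_{10} — sig = (2;(1,2,2))
  P={5,9}:  v_{5} + v_{9} = 2·v_{4} — sig = (2;(2))
  P={2,4,8}:  v_{2} + v_{4} + v_{8} = 0 — sig = (3;())
  P={1,4,6}:  v_{1} + v_{4} + v_{6} = v_{5} — sig = (3;(1))
  P={3,4,10}:  v_{3} + v_{4} + v_{10} = v_{9} — sig = (3;(1))
  P={2,8,9}:  v_{2} + v_{8} + v_{9} = v_{3} + v_{10} — sig = (3;(1,1))
  P={2,4,9,10}:  v_{2} + v_{4} + v_{9} + v_{10} = v_{7} — sig = (4;(1))

Hence PRS(X_Σ) =
    (2;())
    (2;())
    (2;(1))
    (2;(1,1))
    (2;(1,1))
    (2;(1,1))
    (2;(1,1))
    (2;(1,1))
    (2;(1,1))
    (2;(1,1,1))
    (2;(1,1,1))
    (2;(1,1,1))
    (2;(1,1,3))
    (2;(1,2))
    (2;(1,2))
    (2;(1,2))
    (2;(1,2,2))
    (2;(2))
    (3;())
    (3;(1))
    (3;(1))
    (3;(1,1))
    (4;(1))


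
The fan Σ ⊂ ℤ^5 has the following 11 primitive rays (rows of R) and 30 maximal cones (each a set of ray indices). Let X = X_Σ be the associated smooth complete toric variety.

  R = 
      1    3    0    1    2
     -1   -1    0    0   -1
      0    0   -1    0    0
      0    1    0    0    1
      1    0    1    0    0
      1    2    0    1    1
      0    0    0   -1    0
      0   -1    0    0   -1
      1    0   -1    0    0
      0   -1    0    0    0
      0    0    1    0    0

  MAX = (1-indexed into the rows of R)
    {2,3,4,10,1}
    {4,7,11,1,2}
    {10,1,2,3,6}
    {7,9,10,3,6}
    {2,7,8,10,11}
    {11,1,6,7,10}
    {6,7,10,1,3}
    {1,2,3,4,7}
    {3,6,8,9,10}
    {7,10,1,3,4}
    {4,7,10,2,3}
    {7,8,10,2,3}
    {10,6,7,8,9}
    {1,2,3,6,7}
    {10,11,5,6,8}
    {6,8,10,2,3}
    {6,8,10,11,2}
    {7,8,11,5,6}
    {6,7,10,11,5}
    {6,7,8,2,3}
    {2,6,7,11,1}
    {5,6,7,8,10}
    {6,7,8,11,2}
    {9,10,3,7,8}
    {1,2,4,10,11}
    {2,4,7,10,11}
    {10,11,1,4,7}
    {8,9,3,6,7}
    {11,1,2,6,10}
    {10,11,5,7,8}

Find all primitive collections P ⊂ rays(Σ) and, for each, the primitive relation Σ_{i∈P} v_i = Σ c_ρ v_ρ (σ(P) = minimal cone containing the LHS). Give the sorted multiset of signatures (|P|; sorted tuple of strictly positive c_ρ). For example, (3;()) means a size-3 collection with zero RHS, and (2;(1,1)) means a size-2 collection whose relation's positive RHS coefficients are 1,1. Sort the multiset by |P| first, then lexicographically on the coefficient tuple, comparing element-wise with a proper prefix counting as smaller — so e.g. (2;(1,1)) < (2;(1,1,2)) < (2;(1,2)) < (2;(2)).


17 collections generate NE(X_Σ); each relation:

  P={3,11}:  v_{3} + v_{11} = 0  →  sig = (2;())
  P={4,8}:  v_{4} + v_{8} = 0  →  sig = (2;())
  P={1,8}:  v_{1} + v_{8} = v_{6}  →  sig = (2;(1))
  P={4,6}:  v_{4} + v_{6} = v_{1}  →  sig = (2;(1))
  P={2,5}:  v_{2} + v_{5} = v_{8} + v_{11}  →  sig = (2;(1,1))
  P={2,9}:  v_{2} + v_{9} = v_{3} + v_{8}  →  sig = (2;(1,1))
  P={3,5}:  v_{3} + v_{5} = v_{6} + v_{7} + v_{8} + v_{10}  →  sig = (2;(1,1,1,1))
  P={4,5}:  v_{4} + v_{5} = v_{6} + v_{7} + v_{10} + v_{11}  →  sig = (2;(1,1,1,1))
  P={4,9}:  v_{4} + v_{9} = v_{3} + v_{6} + v_{7} + v_{10}  →  sig = (2;(1,1,1,1))
  P={9,11}:  v_{9} + v_{11} = v_{6} + v_{7} + v_{8} + v_{10}  →  sig = (2;(1,1,1,1))
  P={1,5}:  v_{1} + v_{5} = 2·v_{6} + v_{7} + v_{10} + v_{11}  →  sig = (2;(1,1,1,2))
  P={1,9}:  v_{1} + v_{9} = v_{3} + 2·v_{6} + v_{7} + v_{10}  →  sig = (2;(1,1,1,2))
  P={5,9}:  v_{5} + v_{9} = 2·v_{6} + 2·v_{7} + 2·v_{8} + 2·v_{10}  →  sig = (2;(2,2,2,2))
  P={2,6,7,10}:  v_{2} + v_{6} + v_{7} + v_{10} = 0  →  sig = (4;())
  P={1,2,7,10}:  v_{1} + v_{2} + v_{7} + v_{10} = v_{4}  →  sig = (4;(1))
  P={3,6,7,8,10}:  v_{3} + v_{6} + v_{7} + v_{8} + v_{10} = v_{9}  →  sig = (5;(1))
  P={6,7,8,10,11}:  v_{6} + v_{7} + v_{8} + v_{10} + v_{11} = v_{5}  →  sig = (5;(1))

Hence PRS(X_Σ) =
    (2;())
    (2;())
    (2;(1))
    (2;(1))
    (2;(1,1))
    (2;(1,1))
    (2;(1,1,1,1))
    (2;(1,1,1,1))
    (2;(1,1,1,1))
    (2;(1,1,1,1))
    (2;(1,1,1,2))
    (2;(1,1,1,2))
    (2;(2,2,2,2))
    (4;())
    (4;(1))
    (5;(1))
    (5;(1))


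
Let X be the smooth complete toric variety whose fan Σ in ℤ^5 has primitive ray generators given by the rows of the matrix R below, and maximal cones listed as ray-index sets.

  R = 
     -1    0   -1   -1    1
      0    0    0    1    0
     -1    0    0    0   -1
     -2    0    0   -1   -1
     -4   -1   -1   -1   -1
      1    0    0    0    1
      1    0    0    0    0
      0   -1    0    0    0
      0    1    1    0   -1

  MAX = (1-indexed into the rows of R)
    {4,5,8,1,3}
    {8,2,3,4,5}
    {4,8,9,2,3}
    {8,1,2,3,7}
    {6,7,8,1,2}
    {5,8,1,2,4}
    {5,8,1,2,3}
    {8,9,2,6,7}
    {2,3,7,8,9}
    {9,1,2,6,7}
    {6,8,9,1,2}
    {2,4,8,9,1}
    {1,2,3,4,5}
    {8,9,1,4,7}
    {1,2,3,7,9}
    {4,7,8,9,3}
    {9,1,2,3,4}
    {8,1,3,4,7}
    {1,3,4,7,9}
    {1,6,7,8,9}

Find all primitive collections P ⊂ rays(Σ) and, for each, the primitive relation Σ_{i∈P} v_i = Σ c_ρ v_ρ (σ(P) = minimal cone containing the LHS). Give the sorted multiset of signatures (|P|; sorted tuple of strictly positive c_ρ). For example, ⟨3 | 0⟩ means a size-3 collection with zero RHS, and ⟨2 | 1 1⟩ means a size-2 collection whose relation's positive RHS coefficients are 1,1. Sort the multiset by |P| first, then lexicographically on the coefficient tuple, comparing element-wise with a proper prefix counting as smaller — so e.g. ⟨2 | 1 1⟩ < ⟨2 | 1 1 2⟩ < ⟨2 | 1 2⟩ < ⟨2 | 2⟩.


Minimal non-faces — 9 found among 9 rays, 20 max cones:

  P={3,6}:  v_{3} + v_{6} = 0 ; sig = ⟨2 | 0⟩
  P={4,6}:  v_{4} + v_{6} = v_{1} + v_{8} + v_{9} ; sig = ⟨2 | 1 1 1⟩
  P={5,6}:  v_{5} + v_{6} = v_{1} + v_{2} + v_{4} + v_{8} ; sig = ⟨2 | 1 1 1 1⟩
  P={5,7}:  v_{5} + v_{7} = v_{1} + 2·v_{3} + v_{8} ; sig = ⟨2 | 1 1 2⟩
  P={5,9}:  v_{5} + v_{9} = v_{2} + 2·v_{4} ; sig = ⟨2 | 1 2⟩
  P={2,4,7}:  v_{2} + v_{4} + v_{7} = v_{3} ; sig = ⟨3 | 1⟩
  P={1,3,8,9}:  v_{1} + v_{3} + v_{8} + v_{9} = v_{4} ; sig = ⟨4 | 1⟩
  P={1,2,7,8,9}:  v_{1} + v_{2} + v_{7} + v_{8} + v_{9} = 0 ; sig = ⟨5 | 0⟩
  P={1,2,3,4,8}:  v_{1} + v_{2} + v_{3} + v_{4} + v_{8} = v_{5} ; sig = ⟨5 | 1⟩

Hence PRS(X_Σ) =
{ ⟨2 | 0⟩,  ⟨2 | 1 1 1⟩,  ⟨2 | 1 1 1 1⟩,  ⟨2 | 1 1 2⟩,  ⟨2 | 1 2⟩,  ⟨3 | 1⟩,  ⟨4 | 1⟩,  ⟨5 | 0⟩,  ⟨5 | 1⟩ }


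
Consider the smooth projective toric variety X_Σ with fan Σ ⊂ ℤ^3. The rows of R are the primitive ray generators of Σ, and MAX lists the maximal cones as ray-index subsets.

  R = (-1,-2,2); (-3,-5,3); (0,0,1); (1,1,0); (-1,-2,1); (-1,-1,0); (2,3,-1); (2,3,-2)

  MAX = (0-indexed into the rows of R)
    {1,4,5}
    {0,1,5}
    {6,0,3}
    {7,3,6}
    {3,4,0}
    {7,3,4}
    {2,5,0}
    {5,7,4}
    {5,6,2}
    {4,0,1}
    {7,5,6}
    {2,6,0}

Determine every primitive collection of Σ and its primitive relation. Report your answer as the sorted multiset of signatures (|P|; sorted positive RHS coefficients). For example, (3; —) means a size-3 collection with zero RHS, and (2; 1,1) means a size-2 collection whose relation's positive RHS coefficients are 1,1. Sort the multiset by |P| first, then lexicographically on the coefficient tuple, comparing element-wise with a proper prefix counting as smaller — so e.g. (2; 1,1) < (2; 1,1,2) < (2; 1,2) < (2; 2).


|primitive collections| = 12. Relations:

  {3,5}:  v_{3} + v_{5} = 0 — sig = (2; —)
  {0,7}:  v_{0} + v_{7} = v_{3} — sig = (2; 1)
  {1,6}:  v_{1} + v_{6} = v_{0} — sig = (2; 1)
  {1,7}:  v_{1} + v_{7} = v_{4} — sig = (2; 1)
  {2,4}:  v_{2} + v_{4} = v_{0} — sig = (2; 1)
  {2,7}:  v_{2} + v_{7} = v_{6} — sig = (2; 1)
  {4,6}:  v_{4} + v_{6} = v_{3} — sig = (2; 1)
  {1,3}:  v_{1} + v_{3} = v_{0} + v_{4} — sig = (2; 1,1)
  {2,3}:  v_{2} + v_{3} = v_{0} + v_{6} — sig = (2; 1,1)
  {1,2}:  v_{1} + v_{2} = 2·v_{0} + v_{5} — sig = (2; 1,2)
  {0,4,5}:  v_{0} + v_{4} + v_{5} = v_{1} — sig = (3; 1)
  {0,5,6}:  v_{0} + v_{5} + v_{6} = v_{2} — sig = (3; 1)

Hence PRS(X_Σ) =
[(2; —), (2; 1), (2; 1), (2; 1), (2; 1), (2; 1), (2; 1), (2; 1,1), (2; 1,1), (2; 1,2), (3; 1), (3; 1)]


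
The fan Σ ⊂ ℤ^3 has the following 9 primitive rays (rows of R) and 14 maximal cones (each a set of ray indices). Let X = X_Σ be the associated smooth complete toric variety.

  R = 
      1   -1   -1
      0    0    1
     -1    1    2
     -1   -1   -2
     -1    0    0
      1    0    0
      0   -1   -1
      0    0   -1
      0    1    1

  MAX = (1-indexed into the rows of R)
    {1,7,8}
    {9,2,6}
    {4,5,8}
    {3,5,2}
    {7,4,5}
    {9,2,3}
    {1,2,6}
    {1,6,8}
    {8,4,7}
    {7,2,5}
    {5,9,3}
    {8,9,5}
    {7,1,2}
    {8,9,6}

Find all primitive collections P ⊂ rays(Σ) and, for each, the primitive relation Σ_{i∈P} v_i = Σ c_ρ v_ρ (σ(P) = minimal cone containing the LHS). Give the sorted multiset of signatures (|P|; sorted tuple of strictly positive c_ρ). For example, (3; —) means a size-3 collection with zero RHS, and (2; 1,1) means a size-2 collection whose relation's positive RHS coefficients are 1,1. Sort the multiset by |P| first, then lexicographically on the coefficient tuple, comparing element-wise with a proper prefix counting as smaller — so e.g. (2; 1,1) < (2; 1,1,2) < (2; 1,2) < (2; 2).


17 minimal non-faces of Δ(Σ) (on 9 rays):

  • {2,8}:  v_{2} + v_{8} = 0  ⟹  sig = (2; —)
  • {5,6}:  v_{5} + v_{6} = 0  ⟹  sig = (2; —)
  • {7,9}:  v_{7} + v_{9} = 0  ⟹  sig = (2; —)
  • {1,3}:  v_{1} + v_{3} = v_{2}  ⟹  sig = (2; 1)
  • {1,5}:  v_{1} + v_{5} = v_{7}  ⟹  sig = (2; 1)
  • {1,9}:  v_{1} + v_{9} = v_{6}  ⟹  sig = (2; 1)
  • {6,7}:  v_{6} + v_{7} = v_{1}  ⟹  sig = (2; 1)
  • {2,4}:  v_{2} + v_{4} = v_{5} + v_{7}  ⟹  sig = (2; 1,1)
  • {3,6}:  v_{3} + v_{6} = v_{2} + v_{9}  ⟹  sig = (2; 1,1)
  • {3,7}:  v_{3} + v_{7} = v_{2} + v_{5}  ⟹  sig = (2; 1,1)
  • {3,8}:  v_{3} + v_{8} = v_{5} + v_{9}  ⟹  sig = (2; 1,1)
  • {4,6}:  v_{4} + v_{6} = v_{7} + v_{8}  ⟹  sig = (2; 1,1)
  • {4,9}:  v_{4} + v_{9} = v_{5} + v_{8}  ⟹  sig = (2; 1,1)
  • {1,4}:  v_{1} + v_{4} = 2·v_{7} + v_{8}  ⟹  sig = (2; 1,2)
  • {3,4}:  v_{3} + v_{4} = 2·v_{5}  ⟹  sig = (2; 2)
  • {2,5,9}:  v_{2} + v_{5} + v_{9} = v_{3}  ⟹  sig = (3; 1)
  • {5,7,8}:  v_{5} + v_{7} + v_{8} = v_{4}  ⟹  sig = (3; 1)

so the primitive-relation signature multiset is
    (2; —)
    (2; —)
    (2; —)
    (2; 1)
    (2; 1)
    (2; 1)
    (2; 1)
    (2; 1,1)
    (2; 1,1)
    (2; 1,1)
    (2; 1,1)
    (2; 1,1)
    (2; 1,1)
    (2; 1,2)
    (2; 2)
    (3; 1)
    (3; 1)


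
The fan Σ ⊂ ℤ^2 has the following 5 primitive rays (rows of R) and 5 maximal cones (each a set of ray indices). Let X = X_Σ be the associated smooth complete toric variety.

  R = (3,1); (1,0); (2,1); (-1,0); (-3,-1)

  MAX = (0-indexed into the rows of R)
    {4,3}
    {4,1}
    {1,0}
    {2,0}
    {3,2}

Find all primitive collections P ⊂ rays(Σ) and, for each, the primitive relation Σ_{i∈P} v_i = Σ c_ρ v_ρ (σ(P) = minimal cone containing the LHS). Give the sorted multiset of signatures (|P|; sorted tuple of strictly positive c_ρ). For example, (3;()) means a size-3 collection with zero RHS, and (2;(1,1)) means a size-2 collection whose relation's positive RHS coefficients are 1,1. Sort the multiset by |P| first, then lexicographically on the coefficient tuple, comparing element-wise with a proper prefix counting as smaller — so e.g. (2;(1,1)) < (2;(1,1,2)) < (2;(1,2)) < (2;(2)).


Δ(Σ) — 5 vertices, 5 min non-faces:

  {0,4}:  v_{0} + v_{4} = 0  so sig = (2;())
  {1,3}:  v_{1} + v_{3} = 0  so sig = (2;())
  {0,3}:  v_{0} + v_{3} = v_{2}  so sig = (2;(1))
  {1,2}:  v_{1} + v_{2} = v_{0}  so sig = (2;(1))
  {2,4}:  v_{2} + v_{4} = v_{3}  so sig = (2;(1))

Signatures (|P|; sorted positive RHS coefficients), sorted:
    (2;())
    (2;())
    (2;(1))
    (2;(1))
    (2;(1))


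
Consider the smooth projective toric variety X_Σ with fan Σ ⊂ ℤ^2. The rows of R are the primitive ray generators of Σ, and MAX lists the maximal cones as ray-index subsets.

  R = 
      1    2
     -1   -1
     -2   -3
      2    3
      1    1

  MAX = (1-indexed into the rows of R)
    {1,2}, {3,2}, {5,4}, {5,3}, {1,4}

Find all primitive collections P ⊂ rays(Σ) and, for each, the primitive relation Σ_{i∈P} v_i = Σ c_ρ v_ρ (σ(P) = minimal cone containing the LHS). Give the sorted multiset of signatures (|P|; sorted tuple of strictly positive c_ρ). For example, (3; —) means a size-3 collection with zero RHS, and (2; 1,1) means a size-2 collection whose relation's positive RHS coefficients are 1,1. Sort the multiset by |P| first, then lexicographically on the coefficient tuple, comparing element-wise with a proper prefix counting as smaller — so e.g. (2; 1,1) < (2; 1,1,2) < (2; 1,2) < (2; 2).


Primitive collections (5):

  {2,5}:  v_{2} + v_{5} = 0  so sig = (2; —)
  {3,4}:  v_{3} + v_{4} = 0  so sig = (2; —)
  {1,3}:  v_{1} + v_{3} = v_{2}  so sig = (2; 1)
  {1,5}:  v_{1} + v_{5} = v_{4}  so sig = (2; 1)
  {2,4}:  v_{2} + v_{4} = v_{1}  so sig = (2; 1)

Signatures (|P|; sorted positive RHS coefficients), sorted:
[(2; —), (2; —), (2; 1), (2; 1), (2; 1)]


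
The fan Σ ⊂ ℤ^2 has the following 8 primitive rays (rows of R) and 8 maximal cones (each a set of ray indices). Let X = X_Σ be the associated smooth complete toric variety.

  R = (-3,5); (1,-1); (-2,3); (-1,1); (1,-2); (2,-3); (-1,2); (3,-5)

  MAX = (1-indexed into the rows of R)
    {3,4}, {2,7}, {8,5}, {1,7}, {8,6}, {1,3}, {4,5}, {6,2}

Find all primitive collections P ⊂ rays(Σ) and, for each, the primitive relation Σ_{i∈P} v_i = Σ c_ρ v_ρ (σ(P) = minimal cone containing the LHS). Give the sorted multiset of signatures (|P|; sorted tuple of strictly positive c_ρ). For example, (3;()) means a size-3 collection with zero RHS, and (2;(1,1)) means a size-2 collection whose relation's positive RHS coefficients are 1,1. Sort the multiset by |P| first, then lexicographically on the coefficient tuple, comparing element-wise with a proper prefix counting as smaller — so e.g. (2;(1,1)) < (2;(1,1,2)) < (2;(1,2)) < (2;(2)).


20 minimal non-faces of Δ(Σ) (on 8 rays):

  P={1,8}:  v_{1} + v_{8} = 0  ⇒ sig = (2;())
  P={2,4}:  v_{2} + v_{4} = 0  ⇒ sig = (2;())
  P={3,6}:  v_{3} + v_{6} = 0  ⇒ sig = (2;())
  P={5,7}:  v_{5} + v_{7} = 0  ⇒ sig = (2;())
  P={1,5}:  v_{1} + v_{5} = v_{3}  ⇒ sig = (2;(1))
  P={1,6}:  v_{1} + v_{6} = v_{7}  ⇒ sig = (2;(1))
  P={2,3}:  v_{2} + v_{3} = v_{7}  ⇒ sig = (2;(1))
  P={2,5}:  v_{2} + v_{5} = v_{6}  ⇒ sig = (2;(1))
  P={3,5}:  v_{3} + v_{5} = v_{4}  ⇒ sig = (2;(1))
  P={3,7}:  v_{3} + v_{7} = v_{1}  ⇒ sig = (2;(1))
  P={3,8}:  v_{3} + v_{8} = v_{5}  ⇒ sig = (2;(1))
  P={4,6}:  v_{4} + v_{6} = v_{5}  ⇒ sig = (2;(1))
  P={4,7}:  v_{4} + v_{7} = v_{3}  ⇒ sig = (2;(1))
  P={5,6}:  v_{5} + v_{6} = v_{8}  ⇒ sig = (2;(1))
  P={6,7}:  v_{6} + v_{7} = v_{2}  ⇒ sig = (2;(1))
  P={7,8}:  v_{7} + v_{8} = v_{6}  ⇒ sig = (2;(1))
  P={1,2}:  v_{1} + v_{2} = 2·v_{7}  ⇒ sig = (2;(2))
  P={1,4}:  v_{1} + v_{4} = 2·v_{3}  ⇒ sig = (2;(2))
  P={2,8}:  v_{2} + v_{8} = 2·v_{6}  ⇒ sig = (2;(2))
  P={4,8}:  v_{4} + v_{8} = 2·v_{5}  ⇒ sig = (2;(2))

Signatures (|P|; sorted positive RHS coefficients), sorted:
{ (2;()) ×4,  (2;(1)) ×12,  (2;(2)) ×4 }


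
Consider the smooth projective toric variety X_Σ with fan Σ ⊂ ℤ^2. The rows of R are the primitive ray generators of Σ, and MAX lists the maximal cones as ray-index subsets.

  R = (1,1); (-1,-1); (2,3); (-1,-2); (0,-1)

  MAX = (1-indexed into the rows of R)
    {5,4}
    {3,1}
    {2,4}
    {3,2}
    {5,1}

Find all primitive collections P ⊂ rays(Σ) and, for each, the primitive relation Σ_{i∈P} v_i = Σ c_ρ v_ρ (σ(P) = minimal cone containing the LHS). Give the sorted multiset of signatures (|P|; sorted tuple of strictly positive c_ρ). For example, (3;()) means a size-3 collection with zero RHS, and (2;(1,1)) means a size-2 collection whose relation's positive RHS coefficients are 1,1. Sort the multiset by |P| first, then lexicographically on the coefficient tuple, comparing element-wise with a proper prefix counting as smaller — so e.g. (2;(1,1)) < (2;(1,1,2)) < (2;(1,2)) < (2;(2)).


The 5 primitive collections of Σ (r=5, n=2):

  P={1,2}:  v_{1} + v_{2} = 0 — sig = (2;())
  P={1,4}:  v_{1} + v_{4} = v_{5} — sig = (2;(1))
  P={2,5}:  v_{2} + v_{5} = v_{4} — sig = (2;(1))
  P={3,4}:  v_{3} + v_{4} = v_{1} — sig = (2;(1))
  P={3,5}:  v_{3} + v_{5} = 2·v_{1} — sig = (2;(2))

so the primitive-relation signature multiset is
    |P|=2: 5 collections, coeffs (), (1), (1), (1), (2)


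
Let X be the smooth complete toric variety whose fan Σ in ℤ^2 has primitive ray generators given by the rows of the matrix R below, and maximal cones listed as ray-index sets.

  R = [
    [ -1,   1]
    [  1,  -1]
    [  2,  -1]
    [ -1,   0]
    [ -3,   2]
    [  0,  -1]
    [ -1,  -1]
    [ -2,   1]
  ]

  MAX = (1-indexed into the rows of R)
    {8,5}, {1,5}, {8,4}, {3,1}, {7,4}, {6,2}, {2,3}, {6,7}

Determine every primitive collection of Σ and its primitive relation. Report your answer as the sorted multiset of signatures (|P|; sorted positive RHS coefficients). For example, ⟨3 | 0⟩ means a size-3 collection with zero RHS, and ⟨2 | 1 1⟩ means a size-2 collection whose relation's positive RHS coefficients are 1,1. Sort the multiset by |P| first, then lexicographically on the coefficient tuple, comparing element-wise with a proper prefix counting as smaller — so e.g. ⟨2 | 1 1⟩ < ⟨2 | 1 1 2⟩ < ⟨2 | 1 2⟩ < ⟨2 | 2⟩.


Σ has 20 primitive collections:

  • {1,2}:  v_{1} + v_{2} = 0 — sig = ⟨2 | 0⟩
  • {3,8}:  v_{3} + v_{8} = 0 — sig = ⟨2 | 0⟩
  • {1,4}:  v_{1} + v_{4} = v_{8} — sig = ⟨2 | 1⟩
  • {1,6}:  v_{1} + v_{6} = v_{4} — sig = ⟨2 | 1⟩
  • {1,8}:  v_{1} + v_{8} = v_{5} — sig = ⟨2 | 1⟩
  • {2,4}:  v_{2} + v_{4} = v_{6} — sig = ⟨2 | 1⟩
  • {2,5}:  v_{2} + v_{5} = v_{8} — sig = ⟨2 | 1⟩
  • {2,8}:  v_{2} + v_{8} = v_{4} — sig = ⟨2 | 1⟩
  • {3,4}:  v_{3} + v_{4} = v_{2} — sig = ⟨2 | 1⟩
  • {3,5}:  v_{3} + v_{5} = v_{1} — sig = ⟨2 | 1⟩
  • {4,6}:  v_{4} + v_{6} = v_{7} — sig = ⟨2 | 1⟩
  • {3,7}:  v_{3} + v_{7} = v_{2} + v_{6} — sig = ⟨2 | 1 1⟩
  • {5,6}:  v_{5} + v_{6} = v_{4} + v_{8} — sig = ⟨2 | 1 1⟩
  • {5,7}:  v_{5} + v_{7} = 2·v_{4} + v_{8} — sig = ⟨2 | 1 2⟩
  • {1,7}:  v_{1} + v_{7} = 2·v_{4} — sig = ⟨2 | 2⟩
  • {2,7}:  v_{2} + v_{7} = 2·v_{6} — sig = ⟨2 | 2⟩
  • {3,6}:  v_{3} + v_{6} = 2·v_{2} — sig = ⟨2 | 2⟩
  • {4,5}:  v_{4} + v_{5} = 2·v_{8} — sig = ⟨2 | 2⟩
  • {6,8}:  v_{6} + v_{8} = 2·v_{4} — sig = ⟨2 | 2⟩
  • {7,8}:  v_{7} + v_{8} = 3·v_{4} — sig = ⟨2 | 3⟩

so the primitive-relation signature multiset is
    ⟨2 | 0⟩
    ⟨2 | 0⟩
    ⟨2 | 1⟩
    ⟨2 | 1⟩
    ⟨2 | 1⟩
    ⟨2 | 1⟩
    ⟨2 | 1⟩
    ⟨2 | 1⟩
    ⟨2 | 1⟩
    ⟨2 | 1⟩
    ⟨2 | 1⟩
    ⟨2 | 1 1⟩
    ⟨2 | 1 1⟩
    ⟨2 | 1 2⟩
    ⟨2 | 2⟩
    ⟨2 | 2⟩
    ⟨2 | 2⟩
    ⟨2 | 2⟩
    ⟨2 | 2⟩
    ⟨2 | 3⟩


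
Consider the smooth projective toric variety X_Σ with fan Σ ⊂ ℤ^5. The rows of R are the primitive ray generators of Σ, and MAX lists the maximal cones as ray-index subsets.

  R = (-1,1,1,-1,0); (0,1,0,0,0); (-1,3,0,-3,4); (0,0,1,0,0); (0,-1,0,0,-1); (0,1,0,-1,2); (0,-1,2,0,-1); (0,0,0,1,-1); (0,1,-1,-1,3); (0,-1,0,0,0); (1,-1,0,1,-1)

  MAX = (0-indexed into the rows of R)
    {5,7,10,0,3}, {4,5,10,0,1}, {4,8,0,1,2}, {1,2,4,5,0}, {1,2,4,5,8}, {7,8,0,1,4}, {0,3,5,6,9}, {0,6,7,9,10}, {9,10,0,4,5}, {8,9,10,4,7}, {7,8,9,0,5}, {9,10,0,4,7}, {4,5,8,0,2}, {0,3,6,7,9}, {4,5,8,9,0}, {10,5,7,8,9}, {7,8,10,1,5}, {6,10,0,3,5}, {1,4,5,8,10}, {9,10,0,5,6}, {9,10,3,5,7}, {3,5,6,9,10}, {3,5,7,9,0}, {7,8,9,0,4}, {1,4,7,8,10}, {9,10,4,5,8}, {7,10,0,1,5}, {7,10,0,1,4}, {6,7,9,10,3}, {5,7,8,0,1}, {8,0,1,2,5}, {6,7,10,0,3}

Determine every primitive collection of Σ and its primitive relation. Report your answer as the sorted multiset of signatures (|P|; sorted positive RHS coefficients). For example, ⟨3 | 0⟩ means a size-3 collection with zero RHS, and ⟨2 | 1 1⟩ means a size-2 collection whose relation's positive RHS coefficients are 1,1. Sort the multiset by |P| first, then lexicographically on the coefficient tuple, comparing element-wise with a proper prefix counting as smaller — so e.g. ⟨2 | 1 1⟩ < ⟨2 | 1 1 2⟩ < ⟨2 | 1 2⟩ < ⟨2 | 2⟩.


|primitive collections| = 18. Relations:

  • {1,9}:  v_{1} + v_{9} = 0 — sig = ⟨2 | 0⟩
  • {1,6}:  v_{1} + v_{6} = v_{0} + v_{3} + v_{10} — sig = ⟨2 | 1 1 1⟩
  • {2,7}:  v_{2} + v_{7} = v_{0} + v_{1} + v_{8} — sig = ⟨2 | 1 1 1⟩
  • {3,4}:  v_{3} + v_{4} = v_{0} + v_{9} + v_{10} — sig = ⟨2 | 1 1 1⟩
  • {6,8}:  v_{6} + v_{8} = v_{3} + v_{5} + v_{9} — sig = ⟨2 | 1 1 1⟩
  • {1,3}:  v_{1} + v_{3} = v_{0} + v_{5} + v_{7} + v_{10} — sig = ⟨2 | 1 1 1 1⟩
  • {2,9}:  v_{2} + v_{9} = v_{0} + v_{4} + v_{5} + v_{8} — sig = ⟨2 | 1 1 1 1⟩
  • {2,10}:  v_{2} + v_{10} = v_{1} + v_{4} + 2·v_{5} — sig = ⟨2 | 1 1 2⟩
  • {3,8}:  v_{3} + v_{8} = 2·v_{5} + v_{7} + v_{9} — sig = ⟨2 | 1 1 2⟩
  • {2,6}:  v_{2} + v_{6} = 2·v_{0} + 2·v_{5} + v_{9} + v_{10} — sig = ⟨2 | 1 1 2 2⟩
  • {2,3}:  v_{2} + v_{3} = v_{0} + 2·v_{5} — sig = ⟨2 | 1 2⟩
  • {4,6}:  v_{4} + v_{6} = 2·v_{0} + 2·v_{9} + 2·v_{10} — sig = ⟨2 | 2 2 2⟩
  • {4,5,7}:  v_{4} + v_{5} + v_{7} = 0 — sig = ⟨3 | 0⟩
  • {0,8,10}:  v_{0} + v_{8} + v_{10} = v_{5} — sig = ⟨3 | 1⟩
  • {5,6,7}:  v_{5} + v_{6} + v_{7} = 2·v_{3} — sig = ⟨3 | 2⟩
  • {0,3,9,10}:  v_{0} + v_{3} + v_{9} + v_{10} = v_{6} — sig = ⟨4 | 1⟩
  • {0,1,4,5,8}:  v_{0} + v_{1} + v_{4} + v_{5} + v_{8} = v_{2} — sig = ⟨5 | 1⟩
  • {0,5,7,9,10}:  v_{0} + v_{5} + v_{7} + v_{9} + v_{10} = v_{3} — sig = ⟨5 | 1⟩

Sorted signature multiset PRS(X):
[⟨2 | 0⟩, ⟨2 | 1 1 1⟩, ⟨2 | 1 1 1⟩, ⟨2 | 1 1 1⟩, ⟨2 | 1 1 1⟩, ⟨2 | 1 1 1 1⟩, ⟨2 | 1 1 1 1⟩, ⟨2 | 1 1 2⟩, ⟨2 | 1 1 2⟩, ⟨2 | 1 1 2 2⟩, ⟨2 | 1 2⟩, ⟨2 | 2 2 2⟩, ⟨3 | 0⟩, ⟨3 | 1⟩, ⟨3 | 2⟩, ⟨4 | 1⟩, ⟨5 | 1⟩, ⟨5 | 1⟩]


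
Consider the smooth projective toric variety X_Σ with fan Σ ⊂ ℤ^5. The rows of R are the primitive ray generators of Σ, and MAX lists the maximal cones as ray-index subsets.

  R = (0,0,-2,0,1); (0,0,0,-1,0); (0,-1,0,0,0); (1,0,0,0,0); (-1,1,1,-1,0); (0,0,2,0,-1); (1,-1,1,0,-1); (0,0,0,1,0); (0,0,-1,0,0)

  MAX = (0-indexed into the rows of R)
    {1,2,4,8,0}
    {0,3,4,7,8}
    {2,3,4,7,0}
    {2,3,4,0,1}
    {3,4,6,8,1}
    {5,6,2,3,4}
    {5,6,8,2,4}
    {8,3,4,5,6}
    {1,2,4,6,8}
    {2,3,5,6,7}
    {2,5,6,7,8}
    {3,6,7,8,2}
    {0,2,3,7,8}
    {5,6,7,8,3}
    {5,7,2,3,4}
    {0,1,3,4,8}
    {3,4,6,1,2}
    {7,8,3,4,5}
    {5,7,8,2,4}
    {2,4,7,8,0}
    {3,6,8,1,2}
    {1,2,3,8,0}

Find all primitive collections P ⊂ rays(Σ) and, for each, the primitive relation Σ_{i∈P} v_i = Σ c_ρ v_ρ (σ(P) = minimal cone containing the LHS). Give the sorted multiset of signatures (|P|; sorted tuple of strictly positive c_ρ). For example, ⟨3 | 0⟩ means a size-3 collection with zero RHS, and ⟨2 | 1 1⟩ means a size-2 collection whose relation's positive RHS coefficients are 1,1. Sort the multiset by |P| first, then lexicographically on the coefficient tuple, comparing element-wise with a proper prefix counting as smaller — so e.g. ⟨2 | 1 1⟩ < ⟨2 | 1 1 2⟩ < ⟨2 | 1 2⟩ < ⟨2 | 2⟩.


|primitive collections| = 7. Relations:

  P={0,5}:  v_{0} + v_{5} = 0 — sig = ⟨2 | 0⟩
  P={1,7}:  v_{1} + v_{7} = 0 — sig = ⟨2 | 0⟩
  P={1,5}:  v_{1} + v_{5} = v_{4} + v_{6} — sig = ⟨2 | 1 1⟩
  P={0,6}:  v_{0} + v_{6} = v_{2} + v_{3} + v_{8} — sig = ⟨2 | 1 1 1⟩
  P={4,6,7}:  v_{4} + v_{6} + v_{7} = v_{5} — sig = ⟨3 | 1⟩
  P={2,3,4,8}:  v_{2} + v_{3} + v_{4} + v_{8} = v_{1} — sig = ⟨4 | 1⟩
  P={2,3,5,8}:  v_{2} + v_{3} + v_{5} + v_{8} = v_{6} — sig = ⟨4 | 1⟩

so the primitive-relation signature multiset is
[⟨2 | 0⟩, ⟨2 | 0⟩, ⟨2 | 1 1⟩, ⟨2 | 1 1 1⟩, ⟨3 | 1⟩, ⟨4 | 1⟩, ⟨4 | 1⟩]


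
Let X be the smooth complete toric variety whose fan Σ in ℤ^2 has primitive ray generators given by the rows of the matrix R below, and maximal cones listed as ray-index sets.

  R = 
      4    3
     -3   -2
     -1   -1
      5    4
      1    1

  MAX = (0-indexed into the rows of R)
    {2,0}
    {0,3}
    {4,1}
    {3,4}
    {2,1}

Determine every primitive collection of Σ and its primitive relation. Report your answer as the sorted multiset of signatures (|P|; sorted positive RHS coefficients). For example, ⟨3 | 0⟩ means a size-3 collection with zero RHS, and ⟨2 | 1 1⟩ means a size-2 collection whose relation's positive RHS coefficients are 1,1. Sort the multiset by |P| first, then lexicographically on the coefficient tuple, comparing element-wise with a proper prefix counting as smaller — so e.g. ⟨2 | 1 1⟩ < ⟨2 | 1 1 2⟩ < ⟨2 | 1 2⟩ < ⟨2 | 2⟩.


Δ(Σ) — 5 vertices, 5 min non-faces:

  • {2,4}:  v_{2} + v_{4} = 0 ; sig = ⟨2 | 0⟩
  • {0,1}:  v_{0} + v_{1} = v_{4} ; sig = ⟨2 | 1⟩
  • {0,4}:  v_{0} + v_{4} = v_{3} ; sig = ⟨2 | 1⟩
  • {2,3}:  v_{2} + v_{3} = v_{0} ; sig = ⟨2 | 1⟩
  • {1,3}:  v_{1} + v_{3} = 2·v_{4} ; sig = ⟨2 | 2⟩

Hence PRS(X_Σ) =
    |P|=2: 5 collections, coeffs (), (1), (1), (1), (2)


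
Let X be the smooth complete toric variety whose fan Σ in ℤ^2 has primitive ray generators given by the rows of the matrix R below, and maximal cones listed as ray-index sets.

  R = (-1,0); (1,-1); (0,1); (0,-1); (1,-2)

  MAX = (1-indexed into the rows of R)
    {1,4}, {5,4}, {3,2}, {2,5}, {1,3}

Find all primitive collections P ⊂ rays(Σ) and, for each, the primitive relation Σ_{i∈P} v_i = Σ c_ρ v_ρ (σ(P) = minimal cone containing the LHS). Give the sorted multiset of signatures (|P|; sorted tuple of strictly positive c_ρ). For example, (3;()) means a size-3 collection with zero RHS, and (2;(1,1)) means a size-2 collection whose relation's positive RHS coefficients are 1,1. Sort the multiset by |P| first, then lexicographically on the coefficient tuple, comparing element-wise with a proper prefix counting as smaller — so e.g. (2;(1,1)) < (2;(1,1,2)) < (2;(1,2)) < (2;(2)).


The 5 primitive collections of Σ (r=5, n=2):

  {3,4}:  v_{3} + v_{4} = 0  ⇒ sig = (2;())
  {1,2}:  v_{1} + v_{2} = v_{4}  ⇒ sig = (2;(1))
  {2,4}:  v_{2} + v_{4} = v_{5}  ⇒ sig = (2;(1))
  {3,5}:  v_{3} + v_{5} = v_{2}  ⇒ sig = (2;(1))
  {1,5}:  v_{1} + v_{5} = 2·v_{4}  ⇒ sig = (2;(2))

Signatures (|P|; sorted positive RHS coefficients), sorted:
[(2;()), (2;(1)), (2;(1)), (2;(1)), (2;(2))]


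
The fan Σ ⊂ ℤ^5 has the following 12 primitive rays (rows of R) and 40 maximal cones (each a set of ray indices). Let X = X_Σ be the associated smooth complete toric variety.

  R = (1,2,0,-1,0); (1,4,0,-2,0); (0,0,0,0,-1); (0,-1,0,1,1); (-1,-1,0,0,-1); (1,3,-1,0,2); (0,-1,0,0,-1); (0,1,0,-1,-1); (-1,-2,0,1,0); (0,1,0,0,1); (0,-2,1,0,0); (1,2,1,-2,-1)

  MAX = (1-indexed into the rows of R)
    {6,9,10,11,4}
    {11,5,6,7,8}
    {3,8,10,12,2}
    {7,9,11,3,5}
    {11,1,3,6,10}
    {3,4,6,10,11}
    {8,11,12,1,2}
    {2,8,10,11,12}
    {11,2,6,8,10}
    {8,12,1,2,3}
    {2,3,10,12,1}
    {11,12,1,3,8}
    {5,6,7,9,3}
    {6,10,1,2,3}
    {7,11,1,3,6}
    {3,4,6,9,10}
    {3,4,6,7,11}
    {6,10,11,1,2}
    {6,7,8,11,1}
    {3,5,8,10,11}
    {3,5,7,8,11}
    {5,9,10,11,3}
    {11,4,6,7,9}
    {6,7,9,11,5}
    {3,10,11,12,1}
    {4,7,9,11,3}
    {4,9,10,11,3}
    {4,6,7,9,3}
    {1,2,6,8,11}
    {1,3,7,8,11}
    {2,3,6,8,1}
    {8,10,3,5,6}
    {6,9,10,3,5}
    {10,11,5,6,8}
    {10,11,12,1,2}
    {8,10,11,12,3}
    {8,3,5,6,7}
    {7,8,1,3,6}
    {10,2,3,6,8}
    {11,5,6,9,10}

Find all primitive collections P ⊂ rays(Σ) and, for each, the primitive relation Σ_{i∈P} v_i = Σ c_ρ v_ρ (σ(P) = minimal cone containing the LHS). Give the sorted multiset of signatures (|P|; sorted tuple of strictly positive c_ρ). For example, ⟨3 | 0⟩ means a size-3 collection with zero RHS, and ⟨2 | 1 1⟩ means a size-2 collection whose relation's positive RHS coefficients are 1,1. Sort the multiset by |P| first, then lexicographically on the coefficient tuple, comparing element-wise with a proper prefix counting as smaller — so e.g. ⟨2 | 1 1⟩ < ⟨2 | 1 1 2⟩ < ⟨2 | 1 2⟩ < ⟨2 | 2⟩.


The 21 primitive collections of Σ (r=12, n=5):

  P = {1,9}:  v_{1} + v_{9} = 0  ⇒ sig = ⟨2 | 0⟩
  P = {4,8}:  v_{4} + v_{8} = 0  ⇒ sig = ⟨2 | 0⟩
  P = {7,10}:  v_{7} + v_{10} = 0  ⇒ sig = ⟨2 | 0⟩
  P = {1,5}:  v_{1} + v_{5} = v_{8}  ⇒ sig = ⟨2 | 1⟩
  P = {4,5}:  v_{4} + v_{5} = v_{9}  ⇒ sig = ⟨2 | 1⟩
  P = {8,9}:  v_{8} + v_{9} = v_{5}  ⇒ sig = ⟨2 | 1⟩
  P = {2,4}:  v_{2} + v_{4} = v_{1} + v_{10}  ⇒ sig = ⟨2 | 1 1⟩
  P = {2,7}:  v_{2} + v_{7} = v_{1} + v_{8}  ⇒ sig = ⟨2 | 1 1⟩
  P = {2,9}:  v_{2} + v_{9} = v_{8} + v_{10}  ⇒ sig = ⟨2 | 1 1⟩
  P = {1,4}:  v_{1} + v_{4} = v_{3} + v_{6} + v_{11}  ⇒ sig = ⟨2 | 1 1 1⟩
  P = {4,12}:  v_{4} + v_{12} = v_{1} + v_{3} + v_{10} + v_{11}  ⇒ sig = ⟨2 | 1 1 1 1⟩
  P = {7,12}:  v_{7} + v_{12} = v_{1} + v_{3} + v_{8} + v_{11}  ⇒ sig = ⟨2 | 1 1 1 1⟩
  P = {9,12}:  v_{9} + v_{12} = v_{3} + v_{8} + v_{10} + v_{11}  ⇒ sig = ⟨2 | 1 1 1 1⟩
  P = {5,12}:  v_{5} + v_{12} = v_{3} + 2·v_{8} + v_{10} + v_{11}  ⇒ sig = ⟨2 | 1 1 1 2⟩
  P = {2,5}:  v_{2} + v_{5} = 2·v_{8} + v_{10}  ⇒ sig = ⟨2 | 1 2⟩
  P = {6,12}:  v_{6} + v_{12} = 2·v_{1} + v_{10}  ⇒ sig = ⟨2 | 1 2⟩
  P = {1,8,10}:  v_{1} + v_{8} + v_{10} = v_{2}  ⇒ sig = ⟨3 | 1⟩
  P = {2,3,11}:  v_{2} + v_{3} + v_{11} = v_{12}  ⇒ sig = ⟨3 | 1⟩
  P = {3,5,6,11}:  v_{3} + v_{5} + v_{6} + v_{11} = 0  ⇒ sig = ⟨4 | 0⟩
  P = {3,6,8,11}:  v_{3} + v_{6} + v_{8} + v_{11} = v_{1}  ⇒ sig = ⟨4 | 1⟩
  P = {3,6,9,11}:  v_{3} + v_{6} + v_{9} + v_{11} = v_{4}  ⇒ sig = ⟨4 | 1⟩

Sorted signature multiset PRS(X):
[⟨2 | 0⟩, ⟨2 | 0⟩, ⟨2 | 0⟩, ⟨2 | 1⟩, ⟨2 | 1⟩, ⟨2 | 1⟩, ⟨2 | 1 1⟩, ⟨2 | 1 1⟩, ⟨2 | 1 1⟩, ⟨2 | 1 1 1⟩, ⟨2 | 1 1 1 1⟩, ⟨2 | 1 1 1 1⟩, ⟨2 | 1 1 1 1⟩, ⟨2 | 1 1 1 2⟩, ⟨2 | 1 2⟩, ⟨2 | 1 2⟩, ⟨3 | 1⟩, ⟨3 | 1⟩, ⟨4 | 0⟩, ⟨4 | 1⟩, ⟨4 | 1⟩]
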